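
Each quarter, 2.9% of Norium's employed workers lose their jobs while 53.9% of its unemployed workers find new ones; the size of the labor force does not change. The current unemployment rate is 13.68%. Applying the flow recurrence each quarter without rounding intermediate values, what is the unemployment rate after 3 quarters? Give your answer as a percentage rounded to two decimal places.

With a fixed labor force, u_{t+1} = u_t + s·(1−u_t) − f·u_t = u_t·(1−s−f) + s.
Here 1−s−f = 0.432 and s = 0.029.
u_1 = 0.136800 × 0.432 + 0.029 = 0.088098.
u_2 = 0.088098 × 0.432 + 0.029 = 0.067058.
u_3 = 0.067058 × 0.432 + 0.029 = 0.057969.

Unemployment rate after three quarters ≈ 5.80%.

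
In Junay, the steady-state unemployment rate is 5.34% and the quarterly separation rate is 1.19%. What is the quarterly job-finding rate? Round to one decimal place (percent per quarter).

Job-finding rate ≈ 21.1% per quarter.

From u* = s/(s+f): f = s·(1−u)/u.
f = 1.19 × (1 − 0.0534) / 0.0534 = 1.1265 / 0.0534 ≈ 21.1% per quarter.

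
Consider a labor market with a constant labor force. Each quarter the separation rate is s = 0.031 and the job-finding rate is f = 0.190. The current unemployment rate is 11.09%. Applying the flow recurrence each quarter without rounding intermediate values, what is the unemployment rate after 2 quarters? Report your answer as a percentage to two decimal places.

With a fixed labor force, u_{t+1} = u_t + s·(1−u_t) − f·u_t = u_t·(1−s−f) + s.
Here 1−s−f = 0.779 and s = 0.031.
u_1 = 0.110900 × 0.779 + 0.031 = 0.117391.
u_2 = 0.117391 × 0.779 + 0.031 = 0.122448.

Unemployment rate after two quarters ≈ 12.24%.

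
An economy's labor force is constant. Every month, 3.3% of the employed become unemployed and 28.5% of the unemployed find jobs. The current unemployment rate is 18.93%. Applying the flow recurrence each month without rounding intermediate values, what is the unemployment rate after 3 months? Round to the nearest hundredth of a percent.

Unemployment rate after three months ≈ 13.09%.

With a fixed labor force, u_{t+1} = u_t + s·(1−u_t) − f·u_t = u_t·(1−s−f) + s.
Here 1−s−f = 0.682 and s = 0.033.
u_1 = 0.189300 × 0.682 + 0.033 = 0.162103.
u_2 = 0.162103 × 0.682 + 0.033 = 0.143554.
u_3 = 0.143554 × 0.682 + 0.033 = 0.130904.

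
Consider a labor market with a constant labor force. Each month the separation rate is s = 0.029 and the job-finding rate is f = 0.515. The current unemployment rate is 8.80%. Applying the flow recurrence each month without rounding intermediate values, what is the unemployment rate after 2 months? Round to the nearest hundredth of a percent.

Unemployment rate after two months ≈ 6.05%.

With a fixed labor force, u_{t+1} = u_t + s·(1−u_t) − f·u_t = u_t·(1−s−f) + s.
Here 1−s−f = 0.456 and s = 0.029.
u_1 = 0.088000 × 0.456 + 0.029 = 0.069128.
u_2 = 0.069128 × 0.456 + 0.029 = 0.060522.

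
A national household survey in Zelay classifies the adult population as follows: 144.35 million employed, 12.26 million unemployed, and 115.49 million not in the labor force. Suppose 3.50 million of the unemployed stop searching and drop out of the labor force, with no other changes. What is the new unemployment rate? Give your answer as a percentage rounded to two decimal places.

Initially, labor force = 144.35 + 12.26 = 156.61 million, so u = 12.26/156.61 = 7.83%.
After the change, unemployed and labor force both fall by 3.50 → E = 144.35, U = 8.76, labor force = 153.11 million.
New unemployment rate = 8.76 / 153.11 = 5.72%.

New unemployment rate ≈ 5.72%.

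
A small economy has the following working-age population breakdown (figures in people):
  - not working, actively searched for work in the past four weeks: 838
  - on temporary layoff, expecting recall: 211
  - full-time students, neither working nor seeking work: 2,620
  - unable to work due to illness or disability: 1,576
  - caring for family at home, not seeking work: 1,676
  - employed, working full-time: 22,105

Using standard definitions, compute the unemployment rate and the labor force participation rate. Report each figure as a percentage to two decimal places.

Unemployment rate ≈ 4.53%; labor force participation rate ≈ 79.77%.

Employed = 22,105.
Unemployed = 838 + 211 = 1,049 (jobless and actively searching, or on temporary layoff).
Labor force = 22,105 + 1,049 = 23,154.
Not in labor force = 2,620 + 1,576 + 1,676 = 5,872 (those not working and not actively searching are outside the labor force).
Civilian working-age population = 23,154 + 5,872 = 29,026.
Unemployment rate = 1,049 / 23,154 = 4.53%.
Labor force participation rate = 23,154 / 29,026 = 79.77%.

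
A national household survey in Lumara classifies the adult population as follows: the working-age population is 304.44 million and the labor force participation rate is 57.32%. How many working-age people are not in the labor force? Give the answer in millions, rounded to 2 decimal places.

Share not in the labor force = 1 − 0.5732 = 0.4268.
Not in labor force = 0.4268 × 304.44 ≈ 129.93 million.

About 129.93 million are not in the labor force.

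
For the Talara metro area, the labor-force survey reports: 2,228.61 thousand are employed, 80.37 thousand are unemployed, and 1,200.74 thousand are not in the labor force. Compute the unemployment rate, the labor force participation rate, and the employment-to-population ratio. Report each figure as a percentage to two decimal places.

Unemployment rate ≈ 3.48%; labor force participation rate ≈ 65.79%; employment-population ratio ≈ 63.50%.

Labor force = employed + unemployed = 2,228.61 + 80.37 = 2,308.98 thousand.
Working-age population = 2,308.98 + 1,200.74 = 3,509.72 thousand.
Unemployment rate = 80.37 / 2,308.98 = 3.48%.
Labor force participation rate = 2,308.98 / 3,509.72 = 65.79%.
Employment-population ratio = 2,228.61 / 3,509.72 = 63.50%.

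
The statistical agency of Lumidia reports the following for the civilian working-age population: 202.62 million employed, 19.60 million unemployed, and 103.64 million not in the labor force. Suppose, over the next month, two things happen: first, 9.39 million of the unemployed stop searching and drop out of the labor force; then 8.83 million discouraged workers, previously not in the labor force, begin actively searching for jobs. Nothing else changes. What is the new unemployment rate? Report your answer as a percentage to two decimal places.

Initially, labor force = 202.62 + 19.60 = 222.22 million, so u = 19.60/222.22 = 8.82%.
After the first change, unemployed and labor force both fall by 9.39 → E = 202.62, U = 10.21, labor force = 212.83 million.
After the second change, unemployed and labor force both rise by 8.83 → E = 202.62, U = 19.04, labor force = 221.66 million.
New unemployment rate = 19.04 / 221.66 = 8.59%.

New unemployment rate ≈ 8.59%.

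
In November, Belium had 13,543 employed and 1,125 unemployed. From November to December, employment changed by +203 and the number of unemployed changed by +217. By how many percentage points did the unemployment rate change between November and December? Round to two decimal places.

The unemployment rate changed by +1.22 percentage points.

November: labor force = 13,543 + 1,125 = 14,668; u = 1,125/14,668 = 7.67%.
December: labor force = 13,746 + 1,342 = 15,088; u = 1,342/15,088 = 8.89%.
Change = 8.89% − 7.67% = +1.22 pp.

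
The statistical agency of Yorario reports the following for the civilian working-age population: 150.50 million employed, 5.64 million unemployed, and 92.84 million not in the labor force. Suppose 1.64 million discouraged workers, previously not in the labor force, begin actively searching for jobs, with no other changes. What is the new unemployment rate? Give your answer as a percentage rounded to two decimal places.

Initially, labor force = 150.50 + 5.64 = 156.14 million, so u = 5.64/156.14 = 3.61%.
After the change, unemployed and labor force both rise by 1.64 → E = 150.50, U = 7.28, labor force = 157.78 million.
New unemployment rate = 7.28 / 157.78 = 4.61%.

New unemployment rate ≈ 4.61%.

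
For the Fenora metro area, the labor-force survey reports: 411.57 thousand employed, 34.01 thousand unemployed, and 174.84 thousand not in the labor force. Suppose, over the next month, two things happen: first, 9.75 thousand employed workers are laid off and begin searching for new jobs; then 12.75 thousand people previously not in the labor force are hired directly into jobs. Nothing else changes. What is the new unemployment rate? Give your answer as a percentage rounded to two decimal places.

Initially, labor force = 411.57 + 34.01 = 445.58 thousand, so u = 34.01/445.58 = 7.63%.
After the first change, employed falls and unemployed rises by 9.75; labor force unchanged → E = 401.82, U = 43.76, labor force = 445.58 thousand.
After the second change, employed and labor force both rise by 12.75; unemployed unchanged → E = 414.57, U = 43.76, labor force = 458.33 thousand.
New unemployment rate = 43.76 / 458.33 = 9.55%.

New unemployment rate ≈ 9.55%.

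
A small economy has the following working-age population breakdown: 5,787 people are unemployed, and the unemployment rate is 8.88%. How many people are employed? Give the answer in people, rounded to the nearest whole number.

About 59,382 are employed.

Labor force = U / u = 5,787 / 0.0888 ≈ 65,169.
Employed = labor force − unemployed = 65,169 − 5,787 = 59,382.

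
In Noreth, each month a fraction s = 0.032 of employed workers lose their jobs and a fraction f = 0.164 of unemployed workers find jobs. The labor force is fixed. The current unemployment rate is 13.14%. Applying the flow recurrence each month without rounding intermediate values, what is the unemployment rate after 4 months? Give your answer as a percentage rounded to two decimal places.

With a fixed labor force, u_{t+1} = u_t + s·(1−u_t) − f·u_t = u_t·(1−s−f) + s.
Here 1−s−f = 0.804 and s = 0.032.
u_1 = 0.131400 × 0.804 + 0.032 = 0.137646.
u_2 = 0.137646 × 0.804 + 0.032 = 0.142667.
u_3 = 0.142667 × 0.804 + 0.032 = 0.146704.
u_4 = 0.146704 × 0.804 + 0.032 = 0.149950.

Unemployment rate after four months ≈ 15.00%.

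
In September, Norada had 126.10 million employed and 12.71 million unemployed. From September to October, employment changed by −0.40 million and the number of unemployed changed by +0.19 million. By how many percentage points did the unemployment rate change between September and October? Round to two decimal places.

The unemployment rate changed by +0.15 percentage points.

September: labor force = 126.10 + 12.71 = 138.81; u = 12.71/138.81 = 9.16%.
October: labor force = 125.70 + 12.90 = 138.60; u = 12.90/138.60 = 9.31%.
Change = 9.31% − 9.16% = +0.15 pp.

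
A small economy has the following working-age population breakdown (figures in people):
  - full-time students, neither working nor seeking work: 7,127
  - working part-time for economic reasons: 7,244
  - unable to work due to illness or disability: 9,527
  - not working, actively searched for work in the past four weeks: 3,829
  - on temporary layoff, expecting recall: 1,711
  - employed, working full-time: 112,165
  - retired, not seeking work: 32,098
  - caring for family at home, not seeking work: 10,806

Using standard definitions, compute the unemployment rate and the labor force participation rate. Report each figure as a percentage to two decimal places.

Employed = 7,244 + 112,165 = 119,409 (anyone who worked, including part-time for economic reasons, counts as employed).
Unemployed = 3,829 + 1,711 = 5,540 (jobless and actively searching, or on temporary layoff).
Labor force = 119,409 + 5,540 = 124,949.
Not in labor force = 7,127 + 9,527 + 32,098 + 10,806 = 59,558 (those not working and not actively searching are outside the labor force).
Civilian working-age population = 124,949 + 59,558 = 184,507.
Unemployment rate = 5,540 / 124,949 = 4.43%.
Labor force participation rate = 124,949 / 184,507 = 67.72%.

Unemployment rate ≈ 4.43%; labor force participation rate ≈ 67.72%.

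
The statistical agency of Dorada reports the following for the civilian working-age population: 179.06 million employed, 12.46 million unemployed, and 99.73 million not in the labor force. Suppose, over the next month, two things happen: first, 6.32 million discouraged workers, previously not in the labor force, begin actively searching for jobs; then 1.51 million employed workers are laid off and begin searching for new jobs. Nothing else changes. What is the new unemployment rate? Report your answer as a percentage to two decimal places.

Initially, labor force = 179.06 + 12.46 = 191.52 million, so u = 12.46/191.52 = 6.51%.
After the first change, unemployed and labor force both rise by 6.32 → E = 179.06, U = 18.78, labor force = 197.84 million.
After the second change, employed falls and unemployed rises by 1.51; labor force unchanged → E = 177.55, U = 20.29, labor force = 197.84 million.
New unemployment rate = 20.29 / 197.84 = 10.26%.

New unemployment rate ≈ 10.26%.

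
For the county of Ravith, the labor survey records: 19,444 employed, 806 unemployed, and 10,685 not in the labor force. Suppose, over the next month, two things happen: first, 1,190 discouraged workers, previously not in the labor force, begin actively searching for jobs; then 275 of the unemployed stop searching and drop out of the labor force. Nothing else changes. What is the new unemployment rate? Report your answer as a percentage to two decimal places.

Initially, labor force = 19,444 + 806 = 20,250, so u = 806/20,250 = 3.98%.
After the first change, unemployed and labor force both rise by 1,190 → E = 19,444, U = 1,996, labor force = 21,440.
After the second change, unemployed and labor force both fall by 275 → E = 19,444, U = 1,721, labor force = 21,165.
New unemployment rate = 1,721 / 21,165 = 8.13%.

New unemployment rate ≈ 8.13%.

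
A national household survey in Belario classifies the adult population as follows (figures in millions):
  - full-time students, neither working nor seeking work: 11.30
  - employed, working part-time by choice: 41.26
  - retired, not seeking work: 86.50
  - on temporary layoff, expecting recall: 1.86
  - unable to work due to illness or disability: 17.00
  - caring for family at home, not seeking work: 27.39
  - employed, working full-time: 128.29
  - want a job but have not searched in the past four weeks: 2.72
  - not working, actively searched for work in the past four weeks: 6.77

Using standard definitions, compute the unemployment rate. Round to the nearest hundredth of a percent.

Unemployment rate ≈ 4.84%.

Employed = 41.26 + 128.29 = 169.55 million.
Unemployed = 1.86 + 6.77 = 8.63 million (jobless and actively searching, or on temporary layoff).
Labor force = 169.55 + 8.63 = 178.18 million.
Unemployment rate = 8.63 / 178.18 = 4.84%.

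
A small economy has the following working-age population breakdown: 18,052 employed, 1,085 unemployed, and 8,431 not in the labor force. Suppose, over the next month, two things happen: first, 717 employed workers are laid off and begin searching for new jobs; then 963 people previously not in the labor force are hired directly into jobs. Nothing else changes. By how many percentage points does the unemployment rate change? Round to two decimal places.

Initially, labor force = 18,052 + 1,085 = 19,137, so u = 1,085/19,137 = 5.67%.
After the first change, employed falls and unemployed rises by 717; labor force unchanged → E = 17,335, U = 1,802, labor force = 19,137.
After the second change, employed and labor force both rise by 963; unemployed unchanged → E = 18,298, U = 1,802, labor force = 20,100.
New unemployment rate = 1,802 / 20,100 = 8.97%.
Change = 8.97% − 5.67% = +3.30 percentage points.

The unemployment rate changes by +3.30 percentage points.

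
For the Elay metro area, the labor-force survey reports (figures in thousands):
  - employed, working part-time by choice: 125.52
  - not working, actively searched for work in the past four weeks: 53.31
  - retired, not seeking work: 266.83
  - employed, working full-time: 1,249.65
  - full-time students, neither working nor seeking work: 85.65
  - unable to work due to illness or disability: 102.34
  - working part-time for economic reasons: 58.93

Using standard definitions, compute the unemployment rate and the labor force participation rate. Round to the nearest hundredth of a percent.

Unemployment rate ≈ 3.58%; labor force participation rate ≈ 76.58%.

Employed = 125.52 + 1,249.65 + 58.93 = 1,434.10 thousand (anyone who worked, including part-time for economic reasons, counts as employed).
Unemployed = 53.31 thousand.
Labor force = 1,434.10 + 53.31 = 1,487.41 thousand.
Not in labor force = 266.83 + 85.65 + 102.34 = 454.82 thousand (those not working and not actively searching are outside the labor force).
Civilian working-age population = 1,487.41 + 454.82 = 1,942.23 thousand.
Unemployment rate = 53.31 / 1,487.41 = 3.58%.
Labor force participation rate = 1,487.41 / 1,942.23 = 76.58%.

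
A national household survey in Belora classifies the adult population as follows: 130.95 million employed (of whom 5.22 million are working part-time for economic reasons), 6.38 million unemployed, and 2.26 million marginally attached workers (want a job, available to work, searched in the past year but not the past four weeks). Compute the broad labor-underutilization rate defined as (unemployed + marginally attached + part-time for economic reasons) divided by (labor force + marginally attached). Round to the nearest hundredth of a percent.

Labor force = 130.95 + 6.38 = 137.33 million.
Numerator = 6.38 + 2.26 + 5.22 = 13.86 million.
Denominator = 137.33 + 2.26 = 139.59 million.
Broad rate = 13.86 / 139.59 = 9.93%.

Broad underutilization rate ≈ 9.93%.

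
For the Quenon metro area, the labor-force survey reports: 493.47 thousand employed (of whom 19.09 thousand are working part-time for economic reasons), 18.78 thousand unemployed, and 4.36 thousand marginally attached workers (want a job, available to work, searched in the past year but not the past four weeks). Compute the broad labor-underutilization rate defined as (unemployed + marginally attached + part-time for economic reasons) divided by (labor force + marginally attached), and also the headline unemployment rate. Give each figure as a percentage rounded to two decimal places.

Broad underutilization rate ≈ 8.17%; headline unemployment rate ≈ 3.67%.

Labor force = 493.47 + 18.78 = 512.25 thousand.
Numerator = 18.78 + 4.36 + 19.09 = 42.23 thousand.
Denominator = 512.25 + 4.36 = 516.61 thousand.
Broad rate = 42.23 / 516.61 = 8.17%.
Headline unemployment rate = 18.78 / 512.25 = 3.67%.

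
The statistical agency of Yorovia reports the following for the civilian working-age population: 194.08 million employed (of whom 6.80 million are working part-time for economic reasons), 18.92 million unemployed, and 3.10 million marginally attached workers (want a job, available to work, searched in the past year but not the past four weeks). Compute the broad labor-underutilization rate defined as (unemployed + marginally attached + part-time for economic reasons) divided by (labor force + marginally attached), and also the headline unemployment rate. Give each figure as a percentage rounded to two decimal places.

Labor force = 194.08 + 18.92 = 213.00 million.
Numerator = 18.92 + 3.10 + 6.80 = 28.82 million.
Denominator = 213.00 + 3.10 = 216.10 million.
Broad rate = 28.82 / 216.10 = 13.34%.
Headline unemployment rate = 18.92 / 213.00 = 8.88%.

Broad underutilization rate ≈ 13.34%; headline unemployment rate ≈ 8.88%.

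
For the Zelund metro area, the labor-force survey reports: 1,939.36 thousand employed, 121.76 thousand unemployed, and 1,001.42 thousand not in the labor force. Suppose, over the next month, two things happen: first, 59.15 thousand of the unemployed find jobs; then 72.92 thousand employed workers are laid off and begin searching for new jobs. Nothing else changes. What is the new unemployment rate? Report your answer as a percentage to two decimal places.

New unemployment rate ≈ 6.58%.

Initially, labor force = 1,939.36 + 121.76 = 2,061.12 thousand, so u = 121.76/2,061.12 = 5.91%.
After the first change, unemployed falls and employed rises by 59.15; labor force unchanged → E = 1,998.51, U = 62.61, labor force = 2,061.12 thousand.
After the second change, employed falls and unemployed rises by 72.92; labor force unchanged → E = 1,925.59, U = 135.53, labor force = 2,061.12 thousand.
New unemployment rate = 135.53 / 2,061.12 = 6.58%.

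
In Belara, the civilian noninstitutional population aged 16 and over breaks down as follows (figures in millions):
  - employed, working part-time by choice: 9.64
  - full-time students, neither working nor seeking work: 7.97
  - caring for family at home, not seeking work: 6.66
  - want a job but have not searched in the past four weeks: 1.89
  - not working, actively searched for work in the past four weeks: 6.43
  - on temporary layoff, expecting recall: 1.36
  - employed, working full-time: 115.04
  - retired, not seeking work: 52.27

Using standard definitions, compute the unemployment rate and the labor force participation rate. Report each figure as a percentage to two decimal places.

Unemployment rate ≈ 5.88%; labor force participation rate ≈ 65.82%.

Employed = 9.64 + 115.04 = 124.68 million.
Unemployed = 6.43 + 1.36 = 7.79 million (jobless and actively searching, or on temporary layoff).
Labor force = 124.68 + 7.79 = 132.47 million.
Not in labor force = 7.97 + 6.66 + 1.89 + 52.27 = 68.79 million (those not working and not actively searching are outside the labor force — including those who want a job but have given up searching).
Civilian working-age population = 132.47 + 68.79 = 201.26 million.
Unemployment rate = 7.79 / 132.47 = 5.88%.
Labor force participation rate = 132.47 / 201.26 = 65.82%.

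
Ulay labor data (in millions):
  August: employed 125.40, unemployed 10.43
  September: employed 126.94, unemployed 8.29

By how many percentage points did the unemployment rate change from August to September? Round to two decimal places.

August: labor force = 125.40 + 10.43 = 135.83; u = 10.43/135.83 = 7.68%.
September: labor force = 126.94 + 8.29 = 135.23; u = 8.29/135.23 = 6.13%.
Change = 6.13% − 7.68% = −1.55 pp.

The unemployment rate changed by −1.55 percentage points.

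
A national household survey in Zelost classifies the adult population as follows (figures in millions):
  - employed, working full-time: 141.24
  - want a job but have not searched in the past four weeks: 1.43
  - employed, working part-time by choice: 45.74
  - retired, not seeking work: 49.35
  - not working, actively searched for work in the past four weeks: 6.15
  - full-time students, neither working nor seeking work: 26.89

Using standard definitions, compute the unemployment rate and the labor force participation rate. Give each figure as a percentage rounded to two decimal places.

Unemployment rate ≈ 3.18%; labor force participation rate ≈ 71.32%.

Employed = 141.24 + 45.74 = 186.98 million.
Unemployed = 6.15 million.
Labor force = 186.98 + 6.15 = 193.13 million.
Not in labor force = 1.43 + 49.35 + 26.89 = 77.67 million (those not working and not actively searching are outside the labor force — including those who want a job but have given up searching).
Civilian working-age population = 193.13 + 77.67 = 270.80 million.
Unemployment rate = 6.15 / 193.13 = 3.18%.
Labor force participation rate = 193.13 / 270.80 = 71.32%.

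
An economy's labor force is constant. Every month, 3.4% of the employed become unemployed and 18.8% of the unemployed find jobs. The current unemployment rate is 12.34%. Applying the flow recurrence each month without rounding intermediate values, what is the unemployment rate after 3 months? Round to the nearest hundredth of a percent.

Unemployment rate after three months ≈ 13.91%.

With a fixed labor force, u_{t+1} = u_t + s·(1−u_t) − f·u_t = u_t·(1−s−f) + s.
Here 1−s−f = 0.778 and s = 0.034.
u_1 = 0.123400 × 0.778 + 0.034 = 0.130005.
u_2 = 0.130005 × 0.778 + 0.034 = 0.135144.
u_3 = 0.135144 × 0.778 + 0.034 = 0.139142.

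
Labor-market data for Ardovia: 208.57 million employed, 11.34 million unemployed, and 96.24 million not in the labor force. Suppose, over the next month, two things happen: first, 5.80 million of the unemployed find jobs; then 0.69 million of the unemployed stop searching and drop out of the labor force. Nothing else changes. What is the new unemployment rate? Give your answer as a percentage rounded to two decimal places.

New unemployment rate ≈ 2.21%.

Initially, labor force = 208.57 + 11.34 = 219.91 million, so u = 11.34/219.91 = 5.16%.
After the first change, unemployed falls and employed rises by 5.80; labor force unchanged → E = 214.37, U = 5.54, labor force = 219.91 million.
After the second change, unemployed and labor force both fall by 0.69 → E = 214.37, U = 4.85, labor force = 219.22 million.
New unemployment rate = 4.85 / 219.22 = 2.21%.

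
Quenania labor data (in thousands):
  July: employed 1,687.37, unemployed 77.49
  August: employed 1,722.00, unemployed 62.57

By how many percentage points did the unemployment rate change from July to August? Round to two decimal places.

July: labor force = 1,687.37 + 77.49 = 1,764.86; u = 77.49/1,764.86 = 4.39%.
August: labor force = 1,722.00 + 62.57 = 1,784.57; u = 62.57/1,784.57 = 3.51%.
Change = 3.51% − 4.39% = −0.88 pp.

The unemployment rate changed by −0.88 percentage points.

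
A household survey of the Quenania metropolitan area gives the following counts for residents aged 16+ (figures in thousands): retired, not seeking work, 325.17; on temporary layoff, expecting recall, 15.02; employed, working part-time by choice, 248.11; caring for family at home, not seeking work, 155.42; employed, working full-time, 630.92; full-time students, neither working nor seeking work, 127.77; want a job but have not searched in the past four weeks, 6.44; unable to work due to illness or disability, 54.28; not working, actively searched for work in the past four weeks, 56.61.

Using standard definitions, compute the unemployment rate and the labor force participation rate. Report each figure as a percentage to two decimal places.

Unemployment rate ≈ 7.53%; labor force participation rate ≈ 58.69%.

Employed = 248.11 + 630.92 = 879.03 thousand.
Unemployed = 15.02 + 56.61 = 71.63 thousand (jobless and actively searching, or on temporary layoff).
Labor force = 879.03 + 71.63 = 950.66 thousand.
Not in labor force = 325.17 + 155.42 + 127.77 + 6.44 + 54.28 = 669.08 thousand (those not working and not actively searching are outside the labor force — including those who want a job but have given up searching).
Civilian working-age population = 950.66 + 669.08 = 1,619.74 thousand.
Unemployment rate = 71.63 / 950.66 = 7.53%.
Labor force participation rate = 950.66 / 1,619.74 = 58.69%.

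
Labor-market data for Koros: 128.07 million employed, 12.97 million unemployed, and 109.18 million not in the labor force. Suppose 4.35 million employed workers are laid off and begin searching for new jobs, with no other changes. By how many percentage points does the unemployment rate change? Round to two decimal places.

Initially, labor force = 128.07 + 12.97 = 141.04 million, so u = 12.97/141.04 = 9.20%.
After the change, employed falls and unemployed rises by 4.35; labor force unchanged → E = 123.72, U = 17.32, labor force = 141.04 million.
New unemployment rate = 17.32 / 141.04 = 12.28%.
Change = 12.28% − 9.20% = +3.08 percentage points.

The unemployment rate changes by +3.08 percentage points.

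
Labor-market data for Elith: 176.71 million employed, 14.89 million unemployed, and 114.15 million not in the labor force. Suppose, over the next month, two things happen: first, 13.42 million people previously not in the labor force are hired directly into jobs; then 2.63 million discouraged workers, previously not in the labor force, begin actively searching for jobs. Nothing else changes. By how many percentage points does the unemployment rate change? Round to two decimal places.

The unemployment rate changes by +0.67 percentage points.

Initially, labor force = 176.71 + 14.89 = 191.60 million, so u = 14.89/191.60 = 7.77%.
After the first change, employed and labor force both rise by 13.42; unemployed unchanged → E = 190.13, U = 14.89, labor force = 205.02 million.
After the second change, unemployed and labor force both rise by 2.63 → E = 190.13, U = 17.52, labor force = 207.65 million.
New unemployment rate = 17.52 / 207.65 = 8.44%.
Change = 8.44% − 7.77% = +0.67 percentage points.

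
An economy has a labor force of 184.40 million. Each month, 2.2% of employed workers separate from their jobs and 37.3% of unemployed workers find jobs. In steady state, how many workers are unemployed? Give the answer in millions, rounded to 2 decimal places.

Steady-state unemployment rate u* = s/(s+f) = 2.2/(2.2+37.3) = 0.055696.
Unemployed = u* × labor force = 0.055696 × 184.40 ≈ 10.27 million.

About 10.27 million are unemployed in steady state.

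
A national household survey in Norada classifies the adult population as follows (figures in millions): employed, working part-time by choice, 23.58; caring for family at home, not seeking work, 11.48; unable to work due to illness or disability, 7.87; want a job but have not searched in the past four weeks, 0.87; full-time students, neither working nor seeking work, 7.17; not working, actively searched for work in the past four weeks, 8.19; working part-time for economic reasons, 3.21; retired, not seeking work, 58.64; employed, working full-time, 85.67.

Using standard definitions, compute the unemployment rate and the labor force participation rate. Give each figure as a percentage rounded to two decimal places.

Unemployment rate ≈ 6.79%; labor force participation rate ≈ 58.38%.

Employed = 23.58 + 3.21 + 85.67 = 112.46 million (anyone who worked, including part-time for economic reasons, counts as employed).
Unemployed = 8.19 million.
Labor force = 112.46 + 8.19 = 120.65 million.
Not in labor force = 11.48 + 7.87 + 0.87 + 7.17 + 58.64 = 86.03 million (those not working and not actively searching are outside the labor force — including those who want a job but have given up searching).
Civilian working-age population = 120.65 + 86.03 = 206.68 million.
Unemployment rate = 8.19 / 120.65 = 6.79%.
Labor force participation rate = 120.65 / 206.68 = 58.38%.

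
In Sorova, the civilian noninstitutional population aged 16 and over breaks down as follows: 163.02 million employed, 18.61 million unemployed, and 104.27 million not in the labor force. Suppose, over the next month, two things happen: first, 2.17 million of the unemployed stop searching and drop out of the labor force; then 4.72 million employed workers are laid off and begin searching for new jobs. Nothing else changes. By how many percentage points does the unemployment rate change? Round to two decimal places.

Initially, labor force = 163.02 + 18.61 = 181.63 million, so u = 18.61/181.63 = 10.25%.
After the first change, unemployed and labor force both fall by 2.17 → E = 163.02, U = 16.44, labor force = 179.46 million.
After the second change, employed falls and unemployed rises by 4.72; labor force unchanged → E = 158.30, U = 21.16, labor force = 179.46 million.
New unemployment rate = 21.16 / 179.46 = 11.79%.
Change = 11.79% − 10.25% = +1.54 percentage points.

The unemployment rate changes by +1.54 percentage points.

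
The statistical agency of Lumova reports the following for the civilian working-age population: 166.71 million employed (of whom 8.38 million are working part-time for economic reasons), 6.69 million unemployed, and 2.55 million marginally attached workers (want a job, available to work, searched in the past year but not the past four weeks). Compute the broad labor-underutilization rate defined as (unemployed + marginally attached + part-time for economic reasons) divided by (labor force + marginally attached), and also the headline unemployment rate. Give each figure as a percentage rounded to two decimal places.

Broad underutilization rate ≈ 10.01%; headline unemployment rate ≈ 3.86%.

Labor force = 166.71 + 6.69 = 173.40 million.
Numerator = 6.69 + 2.55 + 8.38 = 17.62 million.
Denominator = 173.40 + 2.55 = 175.95 million.
Broad rate = 17.62 / 175.95 = 10.01%.
Headline unemployment rate = 6.69 / 173.40 = 3.86%.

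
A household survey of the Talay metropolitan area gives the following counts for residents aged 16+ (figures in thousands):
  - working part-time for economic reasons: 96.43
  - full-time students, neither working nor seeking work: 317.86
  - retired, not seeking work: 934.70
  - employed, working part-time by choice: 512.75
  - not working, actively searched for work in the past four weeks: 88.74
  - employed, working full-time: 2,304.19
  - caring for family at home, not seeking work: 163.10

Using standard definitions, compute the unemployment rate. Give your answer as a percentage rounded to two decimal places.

Employed = 96.43 + 512.75 + 2,304.19 = 2,913.37 thousand (anyone who worked, including part-time for economic reasons, counts as employed).
Unemployed = 88.74 thousand.
Labor force = 2,913.37 + 88.74 = 3,002.11 thousand.
Unemployment rate = 88.74 / 3,002.11 = 2.96%.

Unemployment rate ≈ 2.96%.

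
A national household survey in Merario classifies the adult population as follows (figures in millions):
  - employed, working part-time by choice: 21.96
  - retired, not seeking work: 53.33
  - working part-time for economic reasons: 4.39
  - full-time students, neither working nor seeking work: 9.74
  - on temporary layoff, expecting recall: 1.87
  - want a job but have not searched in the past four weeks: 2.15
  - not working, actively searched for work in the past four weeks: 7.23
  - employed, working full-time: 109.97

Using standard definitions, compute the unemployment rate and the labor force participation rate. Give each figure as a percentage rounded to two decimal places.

Employed = 21.96 + 4.39 + 109.97 = 136.32 million (anyone who worked, including part-time for economic reasons, counts as employed).
Unemployed = 1.87 + 7.23 = 9.10 million (jobless and actively searching, or on temporary layoff).
Labor force = 136.32 + 9.10 = 145.42 million.
Not in labor force = 53.33 + 9.74 + 2.15 = 65.22 million (those not working and not actively searching are outside the labor force — including those who want a job but have given up searching).
Civilian working-age population = 145.42 + 65.22 = 210.64 million.
Unemployment rate = 9.10 / 145.42 = 6.26%.
Labor force participation rate = 145.42 / 210.64 = 69.04%.

Unemployment rate ≈ 6.26%; labor force participation rate ≈ 69.04%.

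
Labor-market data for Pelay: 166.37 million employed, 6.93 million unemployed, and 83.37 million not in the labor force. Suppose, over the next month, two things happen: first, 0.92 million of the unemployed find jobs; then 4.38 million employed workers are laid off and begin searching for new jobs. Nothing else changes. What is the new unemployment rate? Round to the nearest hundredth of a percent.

Initially, labor force = 166.37 + 6.93 = 173.30 million, so u = 6.93/173.30 = 4.00%.
After the first change, unemployed falls and employed rises by 0.92; labor force unchanged → E = 167.29, U = 6.01, labor force = 173.30 million.
After the second change, employed falls and unemployed rises by 4.38; labor force unchanged → E = 162.91, U = 10.39, labor force = 173.30 million.
New unemployment rate = 10.39 / 173.30 = 6.00%.

New unemployment rate ≈ 6.00%.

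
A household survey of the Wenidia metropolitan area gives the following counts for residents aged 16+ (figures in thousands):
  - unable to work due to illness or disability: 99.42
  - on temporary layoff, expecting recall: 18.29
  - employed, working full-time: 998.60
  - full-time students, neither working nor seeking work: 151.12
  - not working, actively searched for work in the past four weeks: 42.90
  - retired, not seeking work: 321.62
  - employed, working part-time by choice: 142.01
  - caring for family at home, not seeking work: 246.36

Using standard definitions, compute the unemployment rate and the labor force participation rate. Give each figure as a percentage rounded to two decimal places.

Unemployment rate ≈ 5.09%; labor force participation rate ≈ 59.49%.

Employed = 998.60 + 142.01 = 1,140.61 thousand.
Unemployed = 18.29 + 42.90 = 61.19 thousand (jobless and actively searching, or on temporary layoff).
Labor force = 1,140.61 + 61.19 = 1,201.80 thousand.
Not in labor force = 99.42 + 151.12 + 321.62 + 246.36 = 818.52 thousand (those not working and not actively searching are outside the labor force).
Civilian working-age population = 1,201.80 + 818.52 = 2,020.32 thousand.
Unemployment rate = 61.19 / 1,201.80 = 5.09%.
Labor force participation rate = 1,201.80 / 2,020.32 = 59.49%.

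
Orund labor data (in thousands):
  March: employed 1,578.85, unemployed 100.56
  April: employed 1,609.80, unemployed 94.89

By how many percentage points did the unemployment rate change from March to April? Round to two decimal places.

March: labor force = 1,578.85 + 100.56 = 1,679.41; u = 100.56/1,679.41 = 5.99%.
April: labor force = 1,609.80 + 94.89 = 1,704.69; u = 94.89/1,704.69 = 5.57%.
Change = 5.57% − 5.99% = −0.42 pp.

The unemployment rate changed by −0.42 percentage points.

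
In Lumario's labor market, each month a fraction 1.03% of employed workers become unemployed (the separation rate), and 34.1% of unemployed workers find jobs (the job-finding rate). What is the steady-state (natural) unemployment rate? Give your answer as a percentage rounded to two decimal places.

At steady state the flows balance: s·E = f·U, so U/(E+U) = s/(s+f).
u* = 1.03 / (1.03 + 34.1) = 1.03 / 35.13 = 2.93%.

Steady-state unemployment rate ≈ 2.93%.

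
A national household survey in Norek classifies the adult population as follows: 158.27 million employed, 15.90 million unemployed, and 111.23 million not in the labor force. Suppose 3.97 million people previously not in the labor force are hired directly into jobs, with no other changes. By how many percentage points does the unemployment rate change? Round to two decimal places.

Initially, labor force = 158.27 + 15.90 = 174.17 million, so u = 15.90/174.17 = 9.13%.
After the change, employed and labor force both rise by 3.97; unemployed unchanged → E = 162.24, U = 15.90, labor force = 178.14 million.
New unemployment rate = 15.90 / 178.14 = 8.93%.
Change = 8.93% − 9.13% = −0.20 percentage points.

The unemployment rate changes by −0.20 percentage points.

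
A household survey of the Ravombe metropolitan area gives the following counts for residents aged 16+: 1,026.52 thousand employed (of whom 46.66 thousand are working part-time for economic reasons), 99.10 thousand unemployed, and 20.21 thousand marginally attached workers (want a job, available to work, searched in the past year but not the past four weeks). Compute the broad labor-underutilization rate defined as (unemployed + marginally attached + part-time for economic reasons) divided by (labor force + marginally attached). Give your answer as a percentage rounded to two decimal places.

Labor force = 1,026.52 + 99.10 = 1,125.62 thousand.
Numerator = 99.10 + 20.21 + 46.66 = 165.97 thousand.
Denominator = 1,125.62 + 20.21 = 1,145.83 thousand.
Broad rate = 165.97 / 1,145.83 = 14.48%.

Broad underutilization rate ≈ 14.48%.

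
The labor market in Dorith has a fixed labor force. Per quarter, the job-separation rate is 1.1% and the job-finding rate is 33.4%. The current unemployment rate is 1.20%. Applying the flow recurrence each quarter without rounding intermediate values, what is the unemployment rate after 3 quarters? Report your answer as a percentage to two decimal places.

Unemployment rate after three quarters ≈ 2.63%.

With a fixed labor force, u_{t+1} = u_t + s·(1−u_t) − f·u_t = u_t·(1−s−f) + s.
Here 1−s−f = 0.655 and s = 0.011.
u_1 = 0.012000 × 0.655 + 0.011 = 0.018860.
u_2 = 0.018860 × 0.655 + 0.011 = 0.023353.
u_3 = 0.023353 × 0.655 + 0.011 = 0.026296.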